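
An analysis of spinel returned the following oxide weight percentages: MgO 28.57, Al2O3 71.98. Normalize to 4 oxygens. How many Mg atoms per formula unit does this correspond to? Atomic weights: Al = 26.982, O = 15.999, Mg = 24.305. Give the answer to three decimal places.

28.57 wt% MgO ÷ 40.304 g/mol = 0.70886 mol, giving 0.70886 Mg and 0.70886 O.
71.98 wt% Al2O3 ÷ 101.961 g/mol = 0.70596 mol, giving 1.41192 Al and 2.11788 O.
Oxygen sums to 2.82674; scaling by 4/2.82674 = 1.41506 puts the formula on 4 O.
Mg: 0.70886 × 1.41506 = 1.003 atoms per formula unit.

1.003 Mg apfu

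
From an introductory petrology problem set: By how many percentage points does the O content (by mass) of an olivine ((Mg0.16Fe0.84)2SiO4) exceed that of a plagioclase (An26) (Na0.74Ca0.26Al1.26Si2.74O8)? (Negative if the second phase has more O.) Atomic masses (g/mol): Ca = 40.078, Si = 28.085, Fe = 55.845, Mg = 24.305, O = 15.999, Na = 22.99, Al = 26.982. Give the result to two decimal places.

First mineral: 63.996 g O in 193.678 g formula = 33.04 wt% O.
Second mineral: 127.992 g O in 266.375 g formula = 48.05 wt% O.
33.04% − 48.05% gives a difference of -15.01 percentage points.

-15.01 percentage points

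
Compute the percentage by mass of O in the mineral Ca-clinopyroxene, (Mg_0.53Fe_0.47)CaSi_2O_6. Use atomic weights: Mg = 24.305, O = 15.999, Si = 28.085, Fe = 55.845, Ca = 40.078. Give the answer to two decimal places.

41.49 mass %

M((Mg_0.53Fe_0.47)CaSi_2O_6) = 231.371 g/mol.
O contributes 6 × 15.999 = 95.994 g per mole.
95.994/231.371 = 0.4149 → 41.49%.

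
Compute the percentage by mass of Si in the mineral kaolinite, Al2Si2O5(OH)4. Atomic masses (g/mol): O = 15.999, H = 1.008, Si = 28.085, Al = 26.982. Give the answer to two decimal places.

21.76 wt%

Formula mass = 2·26.982 + 2·28.085 + 9·15.999 + 4·1.008 = 258.157 g/mol, of which 56.170 g is Si.
So Si makes up 56.170/258.157 = 0.2176 of the mass, i.e. 21.76%.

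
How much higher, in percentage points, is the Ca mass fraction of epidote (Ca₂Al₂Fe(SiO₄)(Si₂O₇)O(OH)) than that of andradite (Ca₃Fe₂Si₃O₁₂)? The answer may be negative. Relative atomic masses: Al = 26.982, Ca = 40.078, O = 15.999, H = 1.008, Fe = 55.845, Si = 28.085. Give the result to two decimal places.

First mineral: 80.156 g Ca in 483.215 g formula = 16.59 wt% Ca.
Second mineral: 120.234 g Ca in 508.167 g formula = 23.66 wt% Ca.
16.59% − 23.66% gives a difference of -7.07 percentage points.

-7.07 percentage points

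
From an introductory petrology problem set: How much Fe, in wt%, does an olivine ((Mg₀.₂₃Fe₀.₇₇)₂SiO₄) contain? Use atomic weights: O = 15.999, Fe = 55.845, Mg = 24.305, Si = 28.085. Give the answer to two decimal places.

45.44 wt%

M((Mg₀.₂₃Fe₀.₇₇)₂SiO₄) = 189.263 g/mol.
Fe contributes 1.54 × 55.845 = 86.001 g per mole.
86.001/189.263 = 0.4544 → 45.44%.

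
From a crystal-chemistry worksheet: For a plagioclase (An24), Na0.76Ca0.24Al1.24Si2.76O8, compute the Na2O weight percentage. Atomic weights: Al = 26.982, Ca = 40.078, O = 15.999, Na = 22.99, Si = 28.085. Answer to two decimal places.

Formula mass = 266.055 g/mol.
0.76 Na → 0.3800 mol Na2O per formula unit; M(Na2O) = 61.979, so Na2O mass = 23.552 g.
23.552/266.055 × 100 = 8.85 wt%.

8.85 wt%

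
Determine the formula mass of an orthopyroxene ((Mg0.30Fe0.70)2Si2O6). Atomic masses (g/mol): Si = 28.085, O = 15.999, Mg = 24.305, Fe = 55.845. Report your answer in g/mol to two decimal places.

M = 0.60×24.305 + 1.40×55.845 + 2×28.085 + 6×15.999

244.93 g/mol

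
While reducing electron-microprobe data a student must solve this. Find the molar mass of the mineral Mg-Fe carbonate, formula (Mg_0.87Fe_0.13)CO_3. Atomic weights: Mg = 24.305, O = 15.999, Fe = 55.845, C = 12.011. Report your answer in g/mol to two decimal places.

The formula mass is the sum 0.87(24.305) + 0.13(55.845) + 1(12.011) + 3(15.999).

88.41 g/mol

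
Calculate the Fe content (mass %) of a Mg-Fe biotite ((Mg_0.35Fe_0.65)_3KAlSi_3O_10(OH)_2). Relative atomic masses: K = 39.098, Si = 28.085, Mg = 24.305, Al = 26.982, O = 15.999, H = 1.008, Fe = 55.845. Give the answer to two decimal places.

Formula mass = 1.05*24.305 + 1.95*55.845 + 1*39.098 + 1*26.982 + 3*28.085 + 12*15.999 + 2*1.008 = 478.757 g/mol, of which 108.898 g is Fe.
So Fe makes up 108.898/478.757 = 0.2275 of the mass, i.e. 22.75%.

22.75 mass %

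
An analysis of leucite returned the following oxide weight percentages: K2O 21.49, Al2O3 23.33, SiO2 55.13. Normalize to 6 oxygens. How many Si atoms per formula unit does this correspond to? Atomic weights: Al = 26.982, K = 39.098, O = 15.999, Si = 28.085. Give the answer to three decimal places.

21.49 wt% K2O ÷ 94.195 g/mol = 0.22814 mol, giving 0.45628 K and 0.22814 O.
23.33 wt% Al2O3 ÷ 101.961 g/mol = 0.22881 mol, giving 0.45762 Al and 0.68643 O.
55.13 wt% SiO2 ÷ 60.083 g/mol = 0.91756 mol, giving 0.91756 Si and 1.83512 O.
Oxygen sums to 2.74969; scaling by 6/2.74969 = 2.18206 puts the formula on 6 O.
Si: 0.91756 × 2.18206 = 2.002 atoms per formula unit.

2.002 Si apfu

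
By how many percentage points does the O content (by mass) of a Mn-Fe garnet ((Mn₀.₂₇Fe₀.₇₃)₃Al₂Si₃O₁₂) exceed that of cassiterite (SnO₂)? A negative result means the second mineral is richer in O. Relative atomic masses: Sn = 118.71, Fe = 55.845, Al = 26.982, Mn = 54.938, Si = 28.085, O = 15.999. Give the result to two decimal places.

17.40 percentage points

O in (Mn₀.₂₇Fe₀.₇₃)₃Al₂Si₃O₁₂: molar mass 497.007 g/mol; 12×15.999 = 191.988 g → 38.63 wt%.
O in SnO₂: molar mass 150.708 g/mol; 2×15.999 = 31.998 g → 21.23 wt%.
Difference = 38.63 − 21.23 = 17.40 percentage points.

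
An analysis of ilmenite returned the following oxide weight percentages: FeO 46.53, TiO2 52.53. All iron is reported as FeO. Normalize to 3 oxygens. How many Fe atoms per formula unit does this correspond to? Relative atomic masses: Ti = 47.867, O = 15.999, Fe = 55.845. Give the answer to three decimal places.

FeO: 46.53/71.844 = 0.64765 mol → 0.64765 mol Fe, 0.64765 mol O.
TiO2: 52.53/79.865 = 0.65773 mol → 0.65773 mol Ti, 1.31546 mol O.
Total oxygen = 1.96311 mol. Normalization factor = 3/1.96311 = 1.52819.
Fe per 3 O = 0.64765 × 1.52819 = 0.990.

0.990 Fe apfu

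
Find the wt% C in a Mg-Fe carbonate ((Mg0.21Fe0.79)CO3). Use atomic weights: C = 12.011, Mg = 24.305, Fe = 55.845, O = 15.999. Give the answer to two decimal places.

11.00 mass %

Molar mass of (Mg0.21Fe0.79)CO3: 0.21*24.305 + 0.79*55.845 + 1*12.011 + 3*15.999 = 109.230 g/mol.
Mass of C per formula unit: 1 × 12.011 = 12.011 g.
Weight fraction C = 12.011 / 109.230 = 0.1100.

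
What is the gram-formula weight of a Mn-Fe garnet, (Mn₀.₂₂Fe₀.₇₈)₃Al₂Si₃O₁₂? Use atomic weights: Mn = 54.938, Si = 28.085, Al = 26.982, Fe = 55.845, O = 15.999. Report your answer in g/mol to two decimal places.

The formula mass is the sum 0.66·54.938 + 2.34·55.845 + 2·26.982 + 3·28.085 + 12·15.999.

497.14 g/mol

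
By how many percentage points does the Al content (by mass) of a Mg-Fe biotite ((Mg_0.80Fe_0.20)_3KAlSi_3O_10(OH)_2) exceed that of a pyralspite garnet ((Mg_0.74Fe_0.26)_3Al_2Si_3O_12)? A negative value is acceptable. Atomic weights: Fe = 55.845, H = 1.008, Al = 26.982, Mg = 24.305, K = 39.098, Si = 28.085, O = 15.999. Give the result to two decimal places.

First mineral: 26.982 g Al in 436.178 g formula = 6.19 wt% Al.
Second mineral: 53.964 g Al in 427.723 g formula = 12.62 wt% Al.
6.19% − 12.62% gives a difference of -6.43 percentage points.

-6.43 percentage points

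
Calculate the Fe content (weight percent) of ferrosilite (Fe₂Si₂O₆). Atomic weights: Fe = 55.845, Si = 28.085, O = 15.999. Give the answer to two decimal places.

42.33 weight percent

M(Fe₂Si₂O₆) = 263.854 g/mol.
Fe contributes 2 × 55.845 = 111.690 g per mole.
111.690/263.854 = 0.4233 → 42.33%.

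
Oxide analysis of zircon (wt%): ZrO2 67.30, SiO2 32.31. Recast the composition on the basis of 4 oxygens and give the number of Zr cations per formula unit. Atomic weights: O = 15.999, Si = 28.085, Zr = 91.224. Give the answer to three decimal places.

ZrO2: 67.30/123.222 = 0.54617 mol → 0.54617 mol Zr, 1.09234 mol O.
SiO2: 32.31/60.083 = 0.53776 mol → 0.53776 mol Si, 1.07552 mol O.
Total oxygen = 2.16786 mol. Normalization factor = 4/2.16786 = 1.84514.
Zr per 4 O = 0.54617 × 1.84514 = 1.008.

1.008 Zr apfu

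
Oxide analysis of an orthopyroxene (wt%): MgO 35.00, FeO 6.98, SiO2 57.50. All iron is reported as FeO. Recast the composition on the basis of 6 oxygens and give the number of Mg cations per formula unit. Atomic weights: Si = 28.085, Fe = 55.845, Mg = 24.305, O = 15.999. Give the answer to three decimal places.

1.809 Mg apfu

MgO: 35.00/40.304 = 0.86840 mol → 0.86840 mol Mg, 0.86840 mol O.
FeO: 6.98/71.844 = 0.09715 mol → 0.09715 mol Fe, 0.09715 mol O.
SiO2: 57.50/60.083 = 0.95701 mol → 0.95701 mol Si, 1.91402 mol O.
Total oxygen = 2.87957 mol. Normalization factor = 6/2.87957 = 2.08364.
Mg per 6 O = 0.86840 × 2.08364 = 1.809.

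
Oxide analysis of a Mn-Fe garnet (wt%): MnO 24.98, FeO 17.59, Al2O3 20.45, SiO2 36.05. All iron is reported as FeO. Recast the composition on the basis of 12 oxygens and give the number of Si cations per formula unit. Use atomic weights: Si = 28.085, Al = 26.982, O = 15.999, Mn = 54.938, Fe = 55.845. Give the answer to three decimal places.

MnO (M=70.937): mol = 0.35214; Mn = 0.35214, O = 0.35214.
FeO (M=71.844): mol = 0.24484; Fe = 0.24484, O = 0.24484.
Al2O3 (M=101.961): mol = 0.20057; Al = 0.40114, O = 0.60171.
SiO2 (M=60.083): mol = 0.60000; Si = 0.60000, O = 1.20000.
ΣO = 2.39869; factor = 12/ΣO = 5.00273.
Si apfu = 0.60000 × 5.00273 = 3.002.

3.002 Si apfu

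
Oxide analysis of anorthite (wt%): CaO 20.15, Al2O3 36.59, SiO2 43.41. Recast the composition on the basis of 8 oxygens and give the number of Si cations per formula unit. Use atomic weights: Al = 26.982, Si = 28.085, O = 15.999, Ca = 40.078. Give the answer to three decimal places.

2.006 Si apfu

CaO (M=56.077): mol = 0.35933; Ca = 0.35933, O = 0.35933.
Al2O3 (M=101.961): mol = 0.35886; Al = 0.71772, O = 1.07658.
SiO2 (M=60.083): mol = 0.72250; Si = 0.72250, O = 1.44500.
ΣO = 2.88091; factor = 8/ΣO = 2.77690.
Si apfu = 0.72250 × 2.77690 = 2.006.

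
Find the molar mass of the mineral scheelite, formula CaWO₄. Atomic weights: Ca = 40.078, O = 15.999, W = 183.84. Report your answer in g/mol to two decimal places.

M = 1(40.078) + 1(183.84) + 4(15.999)

287.91 g/mol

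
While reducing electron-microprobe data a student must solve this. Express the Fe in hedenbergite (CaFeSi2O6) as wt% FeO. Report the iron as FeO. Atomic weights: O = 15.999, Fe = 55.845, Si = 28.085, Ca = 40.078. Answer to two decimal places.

Formula mass = 248.087 g/mol.
1 Fe → 1.0000 mol FeO per formula unit; M(FeO) = 71.844, so FeO mass = 71.844 g.
71.844/248.087 × 100 = 28.96 wt%.

28.96 wt%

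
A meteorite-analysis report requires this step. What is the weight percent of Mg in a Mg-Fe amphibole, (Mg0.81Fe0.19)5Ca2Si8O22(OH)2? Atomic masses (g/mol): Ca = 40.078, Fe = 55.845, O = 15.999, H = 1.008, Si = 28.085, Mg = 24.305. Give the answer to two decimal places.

Formula mass = 4.05×24.305 + 0.95×55.845 + 2×40.078 + 8×28.085 + 24×15.999 + 2×1.008 = 842.316 g/mol, of which 98.435 g is Mg.
So Mg makes up 98.435/842.316 = 0.1169 of the mass, i.e. 11.69%.

11.69 mass %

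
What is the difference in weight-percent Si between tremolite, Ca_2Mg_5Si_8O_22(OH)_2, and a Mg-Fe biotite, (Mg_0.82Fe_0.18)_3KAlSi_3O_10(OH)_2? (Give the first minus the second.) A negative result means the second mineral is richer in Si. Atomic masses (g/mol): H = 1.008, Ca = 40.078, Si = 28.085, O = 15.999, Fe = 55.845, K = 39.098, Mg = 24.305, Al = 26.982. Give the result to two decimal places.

8.26 percentage points

First mineral: 224.680 g Si in 812.353 g formula = 27.66 wt% Si.
Second mineral: 84.255 g Si in 434.286 g formula = 19.40 wt% Si.
27.66% − 19.40% gives a difference of 8.26 percentage points.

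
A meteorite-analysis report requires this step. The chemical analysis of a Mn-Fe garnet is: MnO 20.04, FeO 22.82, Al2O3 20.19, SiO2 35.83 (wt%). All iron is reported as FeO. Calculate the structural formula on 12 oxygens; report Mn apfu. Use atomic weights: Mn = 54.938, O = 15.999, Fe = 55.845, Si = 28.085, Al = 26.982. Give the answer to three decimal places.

1.420 Mn apfu

20.04 wt% MnO ÷ 70.937 g/mol = 0.28250 mol, giving 0.28250 Mn and 0.28250 O.
22.82 wt% FeO ÷ 71.844 g/mol = 0.31763 mol, giving 0.31763 Fe and 0.31763 O.
20.19 wt% Al2O3 ÷ 101.961 g/mol = 0.19802 mol, giving 0.39604 Al and 0.59406 O.
35.83 wt% SiO2 ÷ 60.083 g/mol = 0.59634 mol, giving 0.59634 Si and 1.19268 O.
Oxygen sums to 2.38687; scaling by 12/2.38687 = 5.02750 puts the formula on 12 O.
Mn: 0.28250 × 5.02750 = 1.420 atoms per formula unit.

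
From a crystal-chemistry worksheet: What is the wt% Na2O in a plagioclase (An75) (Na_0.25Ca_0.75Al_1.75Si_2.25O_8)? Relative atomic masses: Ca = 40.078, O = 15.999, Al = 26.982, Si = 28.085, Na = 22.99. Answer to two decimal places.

Molar mass of Na_0.25Ca_0.75Al_1.75Si_2.25O_8 = 0.25×22.99 + 0.75×40.078 + 1.75×26.982 + 2.25×28.085 + 8×15.999 = 274.208 g/mol.
Each formula unit contains 0.25 Na, equivalent to 0.25/2 = 0.1250 mol Na2O.
M(Na2O) = 2×22.99 + 1×15.999 = 61.979 g/mol.
Mass of Na2O per formula unit = 0.1250 × 61.979 = 7.747 g.
Na2O wt% = 7.747 / 274.208 × 100 = 2.83%.

2.83 wt%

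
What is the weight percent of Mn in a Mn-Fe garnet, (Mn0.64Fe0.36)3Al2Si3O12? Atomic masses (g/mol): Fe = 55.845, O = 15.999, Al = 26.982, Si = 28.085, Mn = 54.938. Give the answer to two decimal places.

Molar mass of (Mn0.64Fe0.36)3Al2Si3O12: 1.92·54.938 + 1.08·55.845 + 2·26.982 + 3·28.085 + 12·15.999 = 496.001 g/mol.
Mass of Mn per formula unit: 1.92 × 54.938 = 105.481 g.
Weight fraction Mn = 105.481 / 496.001 = 0.2127.

21.27 weight percent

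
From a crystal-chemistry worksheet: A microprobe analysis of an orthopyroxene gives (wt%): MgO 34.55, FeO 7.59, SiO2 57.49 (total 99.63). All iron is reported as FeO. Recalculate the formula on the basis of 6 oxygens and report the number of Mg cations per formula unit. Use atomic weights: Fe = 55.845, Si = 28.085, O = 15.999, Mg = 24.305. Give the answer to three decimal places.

MgO (M=40.304): mol = 0.85724; Mg = 0.85724, O = 0.85724.
FeO (M=71.844): mol = 0.10565; Fe = 0.10565, O = 0.10565.
SiO2 (M=60.083): mol = 0.95684; Si = 0.95684, O = 1.91368.
ΣO = 2.87657; factor = 6/ΣO = 2.08582.
Mg apfu = 0.85724 × 2.08582 = 1.788.

1.788 Mg apfu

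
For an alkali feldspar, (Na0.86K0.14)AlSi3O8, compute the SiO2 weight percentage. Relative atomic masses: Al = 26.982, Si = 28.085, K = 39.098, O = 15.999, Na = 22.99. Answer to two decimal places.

Molar mass of (Na0.86K0.14)AlSi3O8 = 0.86×22.99 + 0.14×39.098 + 1×26.982 + 3×28.085 + 8×15.999 = 264.474 g/mol.
Each formula unit contains 3 Si, equivalent to 3/1 = 3.0000 mol SiO2.
M(SiO2) = 1×28.085 + 2×15.999 = 60.083 g/mol.
Mass of SiO2 per formula unit = 3.0000 × 60.083 = 180.249 g.
SiO2 wt% = 180.249 / 264.474 × 100 = 68.15%.

68.15 wt%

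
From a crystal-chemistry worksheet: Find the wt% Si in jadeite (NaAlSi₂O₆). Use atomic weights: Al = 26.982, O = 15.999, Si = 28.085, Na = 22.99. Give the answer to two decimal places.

Formula mass = 1×22.99 + 1×26.982 + 2×28.085 + 6×15.999 = 202.136 g/mol, of which 56.170 g is Si.
So Si makes up 56.170/202.136 = 0.2779 of the mass, i.e. 27.79%.

27.79 weight percent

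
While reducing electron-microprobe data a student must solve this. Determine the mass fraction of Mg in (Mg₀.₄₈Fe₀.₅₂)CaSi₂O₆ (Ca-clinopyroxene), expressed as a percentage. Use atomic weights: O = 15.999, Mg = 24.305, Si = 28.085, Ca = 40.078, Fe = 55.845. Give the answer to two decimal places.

5.01 mass %

Formula mass = 0.48*24.305 + 0.52*55.845 + 1*40.078 + 2*28.085 + 6*15.999 = 232.948 g/mol, of which 11.666 g is Mg.
So Mg makes up 11.666/232.948 = 0.0501 of the mass, i.e. 5.01%.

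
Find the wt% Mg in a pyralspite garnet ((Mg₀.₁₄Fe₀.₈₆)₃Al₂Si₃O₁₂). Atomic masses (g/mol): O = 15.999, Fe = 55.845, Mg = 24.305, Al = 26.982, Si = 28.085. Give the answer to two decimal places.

Molar mass of (Mg₀.₁₄Fe₀.₈₆)₃Al₂Si₃O₁₂: 0.42·24.305 + 2.58·55.845 + 2·26.982 + 3·28.085 + 12·15.999 = 484.495 g/mol.
Mass of Mg per formula unit: 0.42 × 24.305 = 10.208 g.
Weight fraction Mg = 10.208 / 484.495 = 0.0211.

2.11 mass %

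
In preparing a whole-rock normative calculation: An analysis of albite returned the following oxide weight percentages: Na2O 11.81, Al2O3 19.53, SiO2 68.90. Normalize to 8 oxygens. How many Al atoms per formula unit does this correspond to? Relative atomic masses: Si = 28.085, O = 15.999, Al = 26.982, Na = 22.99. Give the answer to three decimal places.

11.81 wt% Na2O ÷ 61.979 g/mol = 0.19055 mol, giving 0.38110 Na and 0.19055 O.
19.53 wt% Al2O3 ÷ 101.961 g/mol = 0.19154 mol, giving 0.38308 Al and 0.57462 O.
68.90 wt% SiO2 ÷ 60.083 g/mol = 1.14675 mol, giving 1.14675 Si and 2.29350 O.
Oxygen sums to 3.05867; scaling by 8/3.05867 = 2.61552 puts the formula on 8 O.
Al: 0.38308 × 2.61552 = 1.002 atoms per formula unit.

1.002 Al apfu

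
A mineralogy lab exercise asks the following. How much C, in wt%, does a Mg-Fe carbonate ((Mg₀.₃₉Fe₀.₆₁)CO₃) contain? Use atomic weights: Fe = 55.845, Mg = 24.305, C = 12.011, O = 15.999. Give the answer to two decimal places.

11.60 wt%

Formula mass = 0.39*24.305 + 0.61*55.845 + 1*12.011 + 3*15.999 = 103.552 g/mol, of which 12.011 g is C.
So C makes up 12.011/103.552 = 0.1160 of the mass, i.e. 11.60%.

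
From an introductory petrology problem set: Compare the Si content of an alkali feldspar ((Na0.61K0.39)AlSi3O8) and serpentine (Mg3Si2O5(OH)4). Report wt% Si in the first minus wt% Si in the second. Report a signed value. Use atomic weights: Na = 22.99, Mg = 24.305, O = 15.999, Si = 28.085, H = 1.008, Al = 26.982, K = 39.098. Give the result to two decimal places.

11.11 percentage points

M((Na0.61K0.39)AlSi3O8) = 268.501 g/mol, so wt% Si = 84.255/268.501 × 100 = 31.38%.
M(Mg3Si2O5(OH)4) = 277.108 g/mol, so wt% Si = 56.170/277.108 × 100 = 20.27%.
31.38 − 20.27 = 11.11 pp.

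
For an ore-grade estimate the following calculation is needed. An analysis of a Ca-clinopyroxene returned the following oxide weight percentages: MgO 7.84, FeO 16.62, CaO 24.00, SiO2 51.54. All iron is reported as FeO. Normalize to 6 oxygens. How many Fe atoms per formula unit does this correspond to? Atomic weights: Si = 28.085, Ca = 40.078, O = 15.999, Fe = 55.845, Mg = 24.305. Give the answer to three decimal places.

0.540 Fe apfu

MgO: 7.84/40.304 = 0.19452 mol → 0.19452 mol Mg, 0.19452 mol O.
FeO: 16.62/71.844 = 0.23133 mol → 0.23133 mol Fe, 0.23133 mol O.
CaO: 24.00/56.077 = 0.42798 mol → 0.42798 mol Ca, 0.42798 mol O.
SiO2: 51.54/60.083 = 0.85781 mol → 0.85781 mol Si, 1.71562 mol O.
Total oxygen = 2.56945 mol. Normalization factor = 6/2.56945 = 2.33513.
Fe per 6 O = 0.23133 × 2.33513 = 0.540.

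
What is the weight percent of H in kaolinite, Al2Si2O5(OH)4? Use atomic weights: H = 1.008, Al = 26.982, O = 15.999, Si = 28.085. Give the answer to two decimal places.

1.56 weight percent

Molar mass of Al2Si2O5(OH)4: 2×26.982 + 2×28.085 + 9×15.999 + 4×1.008 = 258.157 g/mol.
Mass of H per formula unit: 4 × 1.008 = 4.032 g.
Weight fraction H = 4.032 / 258.157 = 0.0156.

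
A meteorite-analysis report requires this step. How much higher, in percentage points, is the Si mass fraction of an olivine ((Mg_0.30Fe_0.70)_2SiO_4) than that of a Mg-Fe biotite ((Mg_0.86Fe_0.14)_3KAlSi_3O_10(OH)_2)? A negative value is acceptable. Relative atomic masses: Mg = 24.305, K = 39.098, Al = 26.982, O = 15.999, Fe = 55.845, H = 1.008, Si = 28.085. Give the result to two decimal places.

Si in (Mg_0.30Fe_0.70)_2SiO_4: molar mass 184.847 g/mol; 1×28.085 = 28.085 g → 15.19 wt%.
Si in (Mg_0.86Fe_0.14)_3KAlSi_3O_10(OH)_2: molar mass 430.501 g/mol; 3×28.085 = 84.255 g → 19.57 wt%.
Difference = 15.19 − 19.57 = -4.38 percentage points.

-4.38 percentage points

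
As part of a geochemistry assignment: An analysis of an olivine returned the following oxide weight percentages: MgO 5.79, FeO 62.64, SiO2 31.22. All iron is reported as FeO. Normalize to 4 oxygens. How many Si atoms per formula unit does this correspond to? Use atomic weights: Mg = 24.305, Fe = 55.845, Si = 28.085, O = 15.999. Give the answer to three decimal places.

5.79 wt% MgO ÷ 40.304 g/mol = 0.14366 mol, giving 0.14366 Mg and 0.14366 O.
62.64 wt% FeO ÷ 71.844 g/mol = 0.87189 mol, giving 0.87189 Fe and 0.87189 O.
31.22 wt% SiO2 ÷ 60.083 g/mol = 0.51961 mol, giving 0.51961 Si and 1.03922 O.
Oxygen sums to 2.05477; scaling by 4/2.05477 = 1.94669 puts the formula on 4 O.
Si: 0.51961 × 1.94669 = 1.012 atoms per formula unit.

1.012 Si apfu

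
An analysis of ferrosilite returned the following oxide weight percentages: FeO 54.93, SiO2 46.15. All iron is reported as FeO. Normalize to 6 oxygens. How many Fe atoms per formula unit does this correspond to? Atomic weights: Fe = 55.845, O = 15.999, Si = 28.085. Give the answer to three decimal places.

FeO (M=71.844): mol = 0.76457; Fe = 0.76457, O = 0.76457.
SiO2 (M=60.083): mol = 0.76810; Si = 0.76810, O = 1.53620.
ΣO = 2.30077; factor = 6/ΣO = 2.60782.
Fe apfu = 0.76457 × 2.60782 = 1.994.

1.994 Fe apfu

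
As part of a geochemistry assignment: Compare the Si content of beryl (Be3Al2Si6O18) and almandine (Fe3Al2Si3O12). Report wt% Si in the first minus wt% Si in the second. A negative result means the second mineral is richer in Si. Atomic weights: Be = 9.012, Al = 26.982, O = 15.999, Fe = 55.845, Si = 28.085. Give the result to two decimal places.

14.42 percentage points

Si in Be3Al2Si6O18: molar mass 537.492 g/mol; 6×28.085 = 168.510 g → 31.35 wt%.
Si in Fe3Al2Si3O12: molar mass 497.742 g/mol; 3×28.085 = 84.255 g → 16.93 wt%.
Difference = 31.35 − 16.93 = 14.42 percentage points.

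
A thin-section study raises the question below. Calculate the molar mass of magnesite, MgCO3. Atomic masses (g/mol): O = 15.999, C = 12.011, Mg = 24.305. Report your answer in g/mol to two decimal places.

84.31 g/mol

The formula mass is the sum 1(24.305) + 1(12.011) + 3(15.999).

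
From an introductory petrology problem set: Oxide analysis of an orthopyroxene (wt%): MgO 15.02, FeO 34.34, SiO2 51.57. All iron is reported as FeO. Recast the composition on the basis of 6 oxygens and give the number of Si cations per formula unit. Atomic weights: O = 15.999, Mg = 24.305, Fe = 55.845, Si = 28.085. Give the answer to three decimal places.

2.006 Si apfu

MgO: 15.02/40.304 = 0.37267 mol → 0.37267 mol Mg, 0.37267 mol O.
FeO: 34.34/71.844 = 0.47798 mol → 0.47798 mol Fe, 0.47798 mol O.
SiO2: 51.57/60.083 = 0.85831 mol → 0.85831 mol Si, 1.71662 mol O.
Total oxygen = 2.56727 mol. Normalization factor = 6/2.56727 = 2.33711.
Si per 6 O = 0.85831 × 2.33711 = 2.006.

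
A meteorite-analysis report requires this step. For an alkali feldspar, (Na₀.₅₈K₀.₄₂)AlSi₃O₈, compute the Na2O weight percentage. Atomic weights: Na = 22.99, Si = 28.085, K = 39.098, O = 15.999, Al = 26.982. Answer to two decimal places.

Formula mass = 268.984 g/mol.
0.58 Na → 0.2900 mol Na2O per formula unit; M(Na2O) = 61.979, so Na2O mass = 17.974 g.
17.974/268.984 × 100 = 6.68 wt%.

6.68 wt%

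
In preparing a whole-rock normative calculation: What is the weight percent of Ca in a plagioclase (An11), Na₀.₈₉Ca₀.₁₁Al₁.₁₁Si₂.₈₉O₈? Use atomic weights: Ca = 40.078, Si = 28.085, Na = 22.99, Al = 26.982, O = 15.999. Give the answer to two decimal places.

1.67 wt%

M(Na₀.₈₉Ca₀.₁₁Al₁.₁₁Si₂.₈₉O₈) = 263.977 g/mol.
Ca contributes 0.11 × 40.078 = 4.409 g per mole.
4.409/263.977 = 0.0167 → 1.67%.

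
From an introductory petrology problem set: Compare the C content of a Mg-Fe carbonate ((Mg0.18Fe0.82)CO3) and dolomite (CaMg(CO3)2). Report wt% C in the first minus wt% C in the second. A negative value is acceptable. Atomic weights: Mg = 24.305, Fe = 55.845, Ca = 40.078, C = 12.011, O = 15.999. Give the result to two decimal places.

-2.13 percentage points

M((Mg0.18Fe0.82)CO3) = 110.176 g/mol, so wt% C = 12.011/110.176 × 100 = 10.90%.
M(CaMg(CO3)2) = 184.399 g/mol, so wt% C = 24.022/184.399 × 100 = 13.03%.
10.90 − 13.03 = -2.13 pp.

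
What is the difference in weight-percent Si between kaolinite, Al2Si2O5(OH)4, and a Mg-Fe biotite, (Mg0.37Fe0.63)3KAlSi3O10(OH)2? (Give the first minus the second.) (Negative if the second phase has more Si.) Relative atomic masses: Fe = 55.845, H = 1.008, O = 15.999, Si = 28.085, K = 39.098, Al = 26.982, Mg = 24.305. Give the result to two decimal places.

4.09 percentage points

Si in Al2Si2O5(OH)4: molar mass 258.157 g/mol; 2×28.085 = 56.170 g → 21.76 wt%.
Si in (Mg0.37Fe0.63)3KAlSi3O10(OH)2: molar mass 476.865 g/mol; 3×28.085 = 84.255 g → 17.67 wt%.
Difference = 21.76 − 17.67 = 4.09 percentage points.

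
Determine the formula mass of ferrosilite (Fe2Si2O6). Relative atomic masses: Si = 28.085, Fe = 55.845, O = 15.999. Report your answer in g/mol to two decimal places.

M = 2×55.845 + 2×28.085 + 6×15.999

263.85 g/mol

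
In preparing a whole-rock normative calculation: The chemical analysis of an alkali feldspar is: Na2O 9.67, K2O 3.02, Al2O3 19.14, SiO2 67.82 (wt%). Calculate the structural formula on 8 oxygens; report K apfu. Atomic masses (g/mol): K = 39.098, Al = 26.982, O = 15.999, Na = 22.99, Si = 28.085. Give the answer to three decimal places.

Na2O: 9.67/61.979 = 0.15602 mol → 0.31204 mol Na, 0.15602 mol O.
K2O: 3.02/94.195 = 0.03206 mol → 0.06412 mol K, 0.03206 mol O.
Al2O3: 19.14/101.961 = 0.18772 mol → 0.37544 mol Al, 0.56316 mol O.
SiO2: 67.82/60.083 = 1.12877 mol → 1.12877 mol Si, 2.25754 mol O.
Total oxygen = 3.00878 mol. Normalization factor = 8/3.00878 = 2.65888.
K per 8 O = 0.06412 × 2.65888 = 0.170.

0.170 K apfu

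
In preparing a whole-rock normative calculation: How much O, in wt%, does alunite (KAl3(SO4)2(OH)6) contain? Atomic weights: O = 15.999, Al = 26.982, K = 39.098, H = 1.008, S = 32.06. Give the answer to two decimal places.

Molar mass of KAl3(SO4)2(OH)6: 1×39.098 + 3×26.982 + 2×32.06 + 14×15.999 + 6×1.008 = 414.198 g/mol.
Mass of O per formula unit: 14 × 15.999 = 223.986 g.
Weight fraction O = 223.986 / 414.198 = 0.5408.

54.08 wt%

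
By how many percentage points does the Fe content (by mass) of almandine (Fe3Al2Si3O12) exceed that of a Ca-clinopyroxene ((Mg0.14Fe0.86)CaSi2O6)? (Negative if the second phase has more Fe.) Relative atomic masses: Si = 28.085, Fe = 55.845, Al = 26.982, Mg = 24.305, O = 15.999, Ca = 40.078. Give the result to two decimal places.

Fe in Fe3Al2Si3O12: molar mass 497.742 g/mol; 3×55.845 = 167.535 g → 33.66 wt%.
Fe in (Mg0.14Fe0.86)CaSi2O6: molar mass 243.671 g/mol; 0.86×55.845 = 48.027 g → 19.71 wt%.
Difference = 33.66 − 19.71 = 13.95 percentage points.

13.95 percentage points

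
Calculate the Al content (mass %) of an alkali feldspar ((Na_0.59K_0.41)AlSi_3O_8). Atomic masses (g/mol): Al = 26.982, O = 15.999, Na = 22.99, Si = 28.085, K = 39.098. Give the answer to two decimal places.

10.04 mass %

Formula mass = 0.59·22.99 + 0.41·39.098 + 1·26.982 + 3·28.085 + 8·15.999 = 268.823 g/mol, of which 26.982 g is Al.
So Al makes up 26.982/268.823 = 0.1004 of the mass, i.e. 10.04%.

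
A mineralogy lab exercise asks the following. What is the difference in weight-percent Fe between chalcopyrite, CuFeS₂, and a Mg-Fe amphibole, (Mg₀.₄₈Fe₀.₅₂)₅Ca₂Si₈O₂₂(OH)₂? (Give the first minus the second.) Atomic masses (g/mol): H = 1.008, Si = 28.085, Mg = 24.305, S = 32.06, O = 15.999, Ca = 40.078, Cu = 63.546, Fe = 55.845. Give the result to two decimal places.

Fe in CuFeS₂: molar mass 183.511 g/mol; 1×55.845 = 55.845 g → 30.43 wt%.
Fe in (Mg₀.₄₈Fe₀.₅₂)₅Ca₂Si₈O₂₂(OH)₂: molar mass 894.357 g/mol; 2.60×55.845 = 145.197 g → 16.23 wt%.
Difference = 30.43 − 16.23 = 14.20 percentage points.

14.20 percentage points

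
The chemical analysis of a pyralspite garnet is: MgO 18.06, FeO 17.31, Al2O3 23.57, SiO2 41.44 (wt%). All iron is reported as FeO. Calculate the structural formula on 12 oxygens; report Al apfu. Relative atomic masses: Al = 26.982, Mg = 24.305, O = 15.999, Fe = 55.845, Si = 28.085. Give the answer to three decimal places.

2.009 Al apfu

18.06 wt% MgO ÷ 40.304 g/mol = 0.44809 mol, giving 0.44809 Mg and 0.44809 O.
17.31 wt% FeO ÷ 71.844 g/mol = 0.24094 mol, giving 0.24094 Fe and 0.24094 O.
23.57 wt% Al2O3 ÷ 101.961 g/mol = 0.23117 mol, giving 0.46234 Al and 0.69351 O.
41.44 wt% SiO2 ÷ 60.083 g/mol = 0.68971 mol, giving 0.68971 Si and 1.37942 O.
Oxygen sums to 2.76196; scaling by 12/2.76196 = 4.34474 puts the formula on 12 O.
Al: 0.46234 × 4.34474 = 2.009 atoms per formula unit.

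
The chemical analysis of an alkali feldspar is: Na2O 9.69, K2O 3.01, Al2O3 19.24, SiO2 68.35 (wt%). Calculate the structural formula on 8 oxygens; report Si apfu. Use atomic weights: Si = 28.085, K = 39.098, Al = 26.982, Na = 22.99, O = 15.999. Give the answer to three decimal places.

3.004 Si apfu

Na2O: 9.69/61.979 = 0.15634 mol → 0.31268 mol Na, 0.15634 mol O.
K2O: 3.01/94.195 = 0.03195 mol → 0.06390 mol K, 0.03195 mol O.
Al2O3: 19.24/101.961 = 0.18870 mol → 0.37740 mol Al, 0.56610 mol O.
SiO2: 68.35/60.083 = 1.13759 mol → 1.13759 mol Si, 2.27518 mol O.
Total oxygen = 3.02957 mol. Normalization factor = 8/3.02957 = 2.64064.
Si per 8 O = 1.13759 × 2.64064 = 3.004.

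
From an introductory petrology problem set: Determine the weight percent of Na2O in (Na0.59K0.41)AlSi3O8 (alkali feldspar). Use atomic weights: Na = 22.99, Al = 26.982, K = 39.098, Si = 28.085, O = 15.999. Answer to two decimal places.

Formula mass = 268.823 g/mol.
0.59 Na → 0.2950 mol Na2O per formula unit; M(Na2O) = 61.979, so Na2O mass = 18.284 g.
18.284/268.823 × 100 = 6.80 wt%.

6.80 wt%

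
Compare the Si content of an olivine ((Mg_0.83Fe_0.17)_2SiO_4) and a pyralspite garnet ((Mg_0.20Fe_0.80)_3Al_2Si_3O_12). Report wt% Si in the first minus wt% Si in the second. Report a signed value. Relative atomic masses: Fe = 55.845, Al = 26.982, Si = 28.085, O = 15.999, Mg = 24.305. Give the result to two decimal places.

M((Mg_0.83Fe_0.17)_2SiO_4) = 151.415 g/mol, so wt% Si = 28.085/151.415 × 100 = 18.55%.
M((Mg_0.20Fe_0.80)_3Al_2Si_3O_12) = 478.818 g/mol, so wt% Si = 84.255/478.818 × 100 = 17.60%.
18.55 − 17.60 = 0.95 pp.

0.95 percentage points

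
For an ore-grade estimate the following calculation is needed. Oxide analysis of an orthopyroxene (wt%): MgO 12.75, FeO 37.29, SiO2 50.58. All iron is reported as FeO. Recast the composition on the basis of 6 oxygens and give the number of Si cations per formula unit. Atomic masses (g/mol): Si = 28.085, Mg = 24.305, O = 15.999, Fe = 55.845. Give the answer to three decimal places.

2.005 Si apfu

MgO (M=40.304): mol = 0.31635; Mg = 0.31635, O = 0.31635.
FeO (M=71.844): mol = 0.51904; Fe = 0.51904, O = 0.51904.
SiO2 (M=60.083): mol = 0.84184; Si = 0.84184, O = 1.68368.
ΣO = 2.51907; factor = 6/ΣO = 2.38183.
Si apfu = 0.84184 × 2.38183 = 2.005.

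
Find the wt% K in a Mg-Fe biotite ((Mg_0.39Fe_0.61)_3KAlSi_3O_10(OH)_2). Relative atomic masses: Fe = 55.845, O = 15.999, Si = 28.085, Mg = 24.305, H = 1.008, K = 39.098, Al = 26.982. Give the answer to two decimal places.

M((Mg_0.39Fe_0.61)_3KAlSi_3O_10(OH)_2) = 474.972 g/mol.
K contributes 1 × 39.098 = 39.098 g per mole.
39.098/474.972 = 0.0823 → 8.23%.

8.23 wt%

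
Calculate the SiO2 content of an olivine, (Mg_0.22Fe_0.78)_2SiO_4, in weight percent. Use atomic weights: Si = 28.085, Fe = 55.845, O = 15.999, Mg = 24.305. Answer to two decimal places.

Formula mass = 189.893 g/mol.
1 Si → 1.0000 mol SiO2 per formula unit; M(SiO2) = 60.083, so SiO2 mass = 60.083 g.
60.083/189.893 × 100 = 31.64 wt%.

31.64 wt%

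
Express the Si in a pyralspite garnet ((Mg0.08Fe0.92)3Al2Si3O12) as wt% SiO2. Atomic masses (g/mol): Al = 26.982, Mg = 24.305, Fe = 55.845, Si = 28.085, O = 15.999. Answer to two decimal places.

36.77 wt%

Formula mass = 490.172 g/mol.
3 Si → 3.0000 mol SiO2 per formula unit; M(SiO2) = 60.083, so SiO2 mass = 180.249 g.
180.249/490.172 × 100 = 36.77 wt%.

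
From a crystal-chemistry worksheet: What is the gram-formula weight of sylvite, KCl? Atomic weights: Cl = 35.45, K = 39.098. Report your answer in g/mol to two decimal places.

M = 1*39.098 + 1*35.45

74.55 g/mol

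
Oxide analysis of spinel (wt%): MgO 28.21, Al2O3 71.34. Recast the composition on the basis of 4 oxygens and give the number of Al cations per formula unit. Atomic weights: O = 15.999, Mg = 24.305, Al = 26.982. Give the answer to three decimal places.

2.000 Al apfu

28.21 wt% MgO ÷ 40.304 g/mol = 0.69993 mol, giving 0.69993 Mg and 0.69993 O.
71.34 wt% Al2O3 ÷ 101.961 g/mol = 0.69968 mol, giving 1.39936 Al and 2.09904 O.
Oxygen sums to 2.79897; scaling by 4/2.79897 = 1.42910 puts the formula on 4 O.
Al: 1.39936 × 1.42910 = 2.000 atoms per formula unit.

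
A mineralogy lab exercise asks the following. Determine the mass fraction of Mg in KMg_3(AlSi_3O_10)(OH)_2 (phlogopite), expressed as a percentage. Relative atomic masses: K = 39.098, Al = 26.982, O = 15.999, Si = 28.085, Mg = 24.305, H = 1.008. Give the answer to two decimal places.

Molar mass of KMg_3(AlSi_3O_10)(OH)_2: 1*39.098 + 3*24.305 + 1*26.982 + 3*28.085 + 12*15.999 + 2*1.008 = 417.254 g/mol.
Mass of Mg per formula unit: 3 × 24.305 = 72.915 g.
Weight fraction Mg = 72.915 / 417.254 = 0.1747.

17.47 wt%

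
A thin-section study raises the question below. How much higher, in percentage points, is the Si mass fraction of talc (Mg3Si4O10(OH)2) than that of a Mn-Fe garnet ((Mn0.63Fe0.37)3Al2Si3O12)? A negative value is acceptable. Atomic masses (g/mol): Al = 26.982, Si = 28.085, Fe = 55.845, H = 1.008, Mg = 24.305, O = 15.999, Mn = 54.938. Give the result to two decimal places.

Si in Mg3Si4O10(OH)2: molar mass 379.259 g/mol; 4×28.085 = 112.340 g → 29.62 wt%.
Si in (Mn0.63Fe0.37)3Al2Si3O12: molar mass 496.028 g/mol; 3×28.085 = 84.255 g → 16.99 wt%.
Difference = 29.62 − 16.99 = 12.63 percentage points.

12.63 percentage points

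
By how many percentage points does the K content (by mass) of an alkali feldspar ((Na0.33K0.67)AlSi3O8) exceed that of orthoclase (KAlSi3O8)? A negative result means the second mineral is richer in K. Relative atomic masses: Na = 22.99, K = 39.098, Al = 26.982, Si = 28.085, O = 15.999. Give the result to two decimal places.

-4.45 percentage points

M((Na0.33K0.67)AlSi3O8) = 273.011 g/mol, so wt% K = 26.196/273.011 × 100 = 9.60%.
M(KAlSi3O8) = 278.327 g/mol, so wt% K = 39.098/278.327 × 100 = 14.05%.
9.60 − 14.05 = -4.45 pp.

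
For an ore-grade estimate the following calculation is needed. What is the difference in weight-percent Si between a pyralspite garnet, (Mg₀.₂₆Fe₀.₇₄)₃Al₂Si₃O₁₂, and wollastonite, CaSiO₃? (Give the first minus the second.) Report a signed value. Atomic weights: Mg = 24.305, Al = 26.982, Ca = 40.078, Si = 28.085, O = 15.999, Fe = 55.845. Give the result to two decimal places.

-6.37 percentage points

Si in (Mg₀.₂₆Fe₀.₇₄)₃Al₂Si₃O₁₂: molar mass 473.141 g/mol; 3×28.085 = 84.255 g → 17.81 wt%.
Si in CaSiO₃: molar mass 116.160 g/mol; 1×28.085 = 28.085 g → 24.18 wt%.
Difference = 17.81 − 24.18 = -6.37 percentage points.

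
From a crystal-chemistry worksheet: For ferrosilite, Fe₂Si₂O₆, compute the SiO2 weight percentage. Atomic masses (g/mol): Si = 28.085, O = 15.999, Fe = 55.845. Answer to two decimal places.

45.54 wt%

Formula mass = 263.854 g/mol.
2 Si → 2.0000 mol SiO2 per formula unit; M(SiO2) = 60.083, so SiO2 mass = 120.166 g.
120.166/263.854 × 100 = 45.54 wt%.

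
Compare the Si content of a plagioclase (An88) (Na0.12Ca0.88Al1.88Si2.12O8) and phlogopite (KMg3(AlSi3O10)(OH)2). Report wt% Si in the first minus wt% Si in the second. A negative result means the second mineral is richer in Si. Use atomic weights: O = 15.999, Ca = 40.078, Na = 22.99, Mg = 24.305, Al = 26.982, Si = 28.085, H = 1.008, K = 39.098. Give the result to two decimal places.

1.36 percentage points

Si in Na0.12Ca0.88Al1.88Si2.12O8: molar mass 276.286 g/mol; 2.12×28.085 = 59.540 g → 21.55 wt%.
Si in KMg3(AlSi3O10)(OH)2: molar mass 417.254 g/mol; 3×28.085 = 84.255 g → 20.19 wt%.
Difference = 21.55 − 20.19 = 1.36 percentage points.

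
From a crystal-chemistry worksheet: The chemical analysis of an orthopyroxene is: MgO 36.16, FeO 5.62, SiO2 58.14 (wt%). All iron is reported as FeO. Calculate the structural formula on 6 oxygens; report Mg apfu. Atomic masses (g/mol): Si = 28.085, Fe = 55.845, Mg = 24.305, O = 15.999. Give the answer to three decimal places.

1.849 Mg apfu

MgO: 36.16/40.304 = 0.89718 mol → 0.89718 mol Mg, 0.89718 mol O.
FeO: 5.62/71.844 = 0.07823 mol → 0.07823 mol Fe, 0.07823 mol O.
SiO2: 58.14/60.083 = 0.96766 mol → 0.96766 mol Si, 1.93532 mol O.
Total oxygen = 2.91073 mol. Normalization factor = 6/2.91073 = 2.06134.
Mg per 6 O = 0.89718 × 2.06134 = 1.849.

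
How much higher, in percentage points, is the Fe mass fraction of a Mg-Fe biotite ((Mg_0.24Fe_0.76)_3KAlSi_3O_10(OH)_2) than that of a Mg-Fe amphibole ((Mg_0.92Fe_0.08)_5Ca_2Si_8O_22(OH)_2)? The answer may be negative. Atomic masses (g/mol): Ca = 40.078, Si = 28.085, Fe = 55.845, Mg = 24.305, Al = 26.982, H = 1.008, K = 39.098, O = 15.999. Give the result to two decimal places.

First mineral: 127.327 g Fe in 489.165 g formula = 26.03 wt% Fe.
Second mineral: 22.338 g Fe in 824.969 g formula = 2.71 wt% Fe.
26.03% − 2.71% gives a difference of 23.32 percentage points.

23.32 percentage points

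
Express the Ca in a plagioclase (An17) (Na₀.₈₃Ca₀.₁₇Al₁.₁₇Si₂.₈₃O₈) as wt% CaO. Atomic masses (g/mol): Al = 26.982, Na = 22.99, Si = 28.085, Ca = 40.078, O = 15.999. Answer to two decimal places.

3.60 wt%

Molar mass of Na₀.₈₃Ca₀.₁₇Al₁.₁₇Si₂.₈₃O₈ = 0.83*22.99 + 0.17*40.078 + 1.17*26.982 + 2.83*28.085 + 8*15.999 = 264.936 g/mol.
Each formula unit contains 0.17 Ca, equivalent to 0.17/1 = 0.1700 mol CaO.
M(CaO) = 1×40.078 + 1×15.999 = 56.077 g/mol.
Mass of CaO per formula unit = 0.1700 × 56.077 = 9.533 g.
CaO wt% = 9.533 / 264.936 × 100 = 3.60%.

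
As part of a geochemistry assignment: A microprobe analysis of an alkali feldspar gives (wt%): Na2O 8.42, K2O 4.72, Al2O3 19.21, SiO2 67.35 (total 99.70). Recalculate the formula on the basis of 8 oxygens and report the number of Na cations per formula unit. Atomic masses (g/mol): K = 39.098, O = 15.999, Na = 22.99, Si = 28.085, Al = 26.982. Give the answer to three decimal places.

0.726 Na apfu

Na2O: 8.42/61.979 = 0.13585 mol → 0.27170 mol Na, 0.13585 mol O.
K2O: 4.72/94.195 = 0.05011 mol → 0.10022 mol K, 0.05011 mol O.
Al2O3: 19.21/101.961 = 0.18841 mol → 0.37682 mol Al, 0.56523 mol O.
SiO2: 67.35/60.083 = 1.12095 mol → 1.12095 mol Si, 2.24190 mol O.
Total oxygen = 2.99309 mol. Normalization factor = 8/2.99309 = 2.67282.
Na per 8 O = 0.27170 × 2.67282 = 0.726.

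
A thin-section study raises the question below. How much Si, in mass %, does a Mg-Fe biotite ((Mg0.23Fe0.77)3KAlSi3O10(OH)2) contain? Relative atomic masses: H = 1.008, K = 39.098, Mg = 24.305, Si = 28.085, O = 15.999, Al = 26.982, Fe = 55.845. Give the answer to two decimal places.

17.19 mass %

Formula mass = 0.69*24.305 + 2.31*55.845 + 1*39.098 + 1*26.982 + 3*28.085 + 12*15.999 + 2*1.008 = 490.111 g/mol, of which 84.255 g is Si.
So Si makes up 84.255/490.111 = 0.1719 of the mass, i.e. 17.19%.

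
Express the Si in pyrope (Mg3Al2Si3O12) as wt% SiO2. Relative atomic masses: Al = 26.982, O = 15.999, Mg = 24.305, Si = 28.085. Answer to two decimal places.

Formula mass = 403.122 g/mol.
3 Si → 3.0000 mol SiO2 per formula unit; M(SiO2) = 60.083, so SiO2 mass = 180.249 g.
180.249/403.122 × 100 = 44.71 wt%.

44.71 wt%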